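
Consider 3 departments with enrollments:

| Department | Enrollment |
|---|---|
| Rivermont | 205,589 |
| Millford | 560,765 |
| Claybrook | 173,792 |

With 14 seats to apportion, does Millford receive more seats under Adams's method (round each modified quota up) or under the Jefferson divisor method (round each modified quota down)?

Adams: Rivermont 3, Millford 8, Claybrook 3.
Jefferson: Rivermont 3, Millford 9, Claybrook 2.
Millford gets 8 under Adams and 9 under Jefferson.

Jefferson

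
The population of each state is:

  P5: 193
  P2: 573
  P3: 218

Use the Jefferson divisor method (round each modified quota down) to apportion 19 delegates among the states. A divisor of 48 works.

P5 4; P2 11; P3 4

With modified divisor 48: modified quotas P5 4.021, P2 11.938, P3 4.542.
Rounding down: P5 4, P2 11, P3 4 (total 19).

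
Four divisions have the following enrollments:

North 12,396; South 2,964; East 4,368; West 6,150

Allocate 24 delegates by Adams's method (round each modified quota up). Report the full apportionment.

Standard divisor 25878/24 ≈ 1078.25; standard quotas: North 11.496, South 2.749, East 4.051, West 5.704.
Rounding up gives 12, 3, 5, 6 = 26 seats, so the divisor must be adjusted.
With modified divisor 1200: modified quotas North 10.330, South 2.470, East 3.640, West 5.125.
Rounding up: North 11, South 3, East 4, West 6 (total 24).

North 11, South 3, East 4, West 6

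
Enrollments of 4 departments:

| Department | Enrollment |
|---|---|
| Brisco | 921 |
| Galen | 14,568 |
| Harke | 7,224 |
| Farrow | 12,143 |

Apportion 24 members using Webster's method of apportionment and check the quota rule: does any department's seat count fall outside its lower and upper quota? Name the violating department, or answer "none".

Standard quotas: Brisco 0.634, Galen 10.031, Harke 4.974, Farrow 8.361.
Webster allocation: Brisco 1, Galen 10, Harke 5, Farrow 8.
Every allocation lies between the lower and upper quota.

none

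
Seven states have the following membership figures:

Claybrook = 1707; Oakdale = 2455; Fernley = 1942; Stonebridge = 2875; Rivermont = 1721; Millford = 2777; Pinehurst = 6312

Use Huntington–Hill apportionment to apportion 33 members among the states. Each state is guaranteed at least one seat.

With divisor 611: modified quotas Claybrook 2.794, Oakdale 4.018, Fernley 3.178, Stonebridge 4.705, Rivermont 2.817, Millford 4.545, Pinehurst 10.331.
Geometric-mean thresholds: Claybrook √(2·3)=2.449, Oakdale √(4·5)=4.472, Fernley √(3·4)=3.464, Stonebridge √(4·5)=4.472, Rivermont √(2·3)=2.449, Millford √(4·5)=4.472, Pinehurst √(10·11)=10.488.
Each quota rounded against its threshold gives Claybrook 3, Oakdale 4, Fernley 3, Stonebridge 5, Rivermont 3, Millford 5, Pinehurst 10 (total 33).

Claybrook=3, Oakdale=4, Fernley=3, Stonebridge=5, Rivermont=3, Millford=5, Pinehurst=10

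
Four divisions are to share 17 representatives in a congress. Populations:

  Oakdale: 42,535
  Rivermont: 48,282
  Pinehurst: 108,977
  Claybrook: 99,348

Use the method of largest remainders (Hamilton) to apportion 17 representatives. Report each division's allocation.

Oakdale: 2; Rivermont: 3; Pinehurst: 6; Claybrook: 6

Total 299142; standard divisor 299142/17 ≈ 17596.588.
Standard quotas: Oakdale 2.4172, Rivermont 2.7438, Pinehurst 6.1931, Claybrook 5.6459.
Lower quotas: Oakdale 2, Rivermont 2, Pinehurst 6, Claybrook 5 (sum 15, leaving 2 seats).
Remainders in descending order: Rivermont 0.7438, Claybrook 0.6459, Oakdale 0.4172, Pinehurst 0.1931.
The surplus seats go to Rivermont, Claybrook.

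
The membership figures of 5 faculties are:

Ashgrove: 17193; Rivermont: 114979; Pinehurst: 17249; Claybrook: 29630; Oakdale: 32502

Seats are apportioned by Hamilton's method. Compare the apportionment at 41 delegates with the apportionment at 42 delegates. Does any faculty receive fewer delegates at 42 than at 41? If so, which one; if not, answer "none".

Pinehurst

At 41 seats: Ashgrove 3, Rivermont 22, Pinehurst 4, Claybrook 6, Oakdale 6.
At 42 seats: Ashgrove 3, Rivermont 23, Pinehurst 3, Claybrook 6, Oakdale 7.
Pinehurst drops from 4 to 3.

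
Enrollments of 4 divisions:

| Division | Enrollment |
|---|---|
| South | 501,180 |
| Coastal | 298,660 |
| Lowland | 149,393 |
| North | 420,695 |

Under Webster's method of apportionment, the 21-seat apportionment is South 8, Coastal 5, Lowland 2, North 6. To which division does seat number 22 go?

North

Priority for the next seat is population ÷ (current seats + 0.5).
Priorities: South 58962.353, Coastal 54301.818, Lowland 59757.200, North 64722.308.
Highest priority: North.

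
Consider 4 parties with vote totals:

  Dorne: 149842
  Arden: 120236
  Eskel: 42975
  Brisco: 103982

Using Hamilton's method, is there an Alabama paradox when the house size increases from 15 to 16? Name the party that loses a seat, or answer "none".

none

At 15 seats: Dorne 5, Arden 4, Eskel 2, Brisco 4.
At 16 seats: Dorne 6, Arden 4, Eskel 2, Brisco 4.
No party's allocation decreased.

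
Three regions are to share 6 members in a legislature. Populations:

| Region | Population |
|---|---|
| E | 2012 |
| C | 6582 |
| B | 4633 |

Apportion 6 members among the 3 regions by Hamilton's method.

Total 13227; standard divisor 13227/6 ≈ 2204.5.
Standard quotas: E 0.9127, C 2.9857, B 2.1016.
Lower quotas: E 0, C 2, B 2 (sum 4, leaving 2 seats).
Remainders in descending order: C 0.9857, E 0.9127, B 0.1016.
Largest remainders: C, E receive the extra seats.

E: 1, C: 3, B: 2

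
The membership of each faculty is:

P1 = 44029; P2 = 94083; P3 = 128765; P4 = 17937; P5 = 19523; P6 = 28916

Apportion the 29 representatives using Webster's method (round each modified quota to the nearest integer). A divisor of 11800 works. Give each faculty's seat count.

P1=4, P2=8, P3=11, P4=2, P5=2, P6=2

With modified divisor 11800: modified quotas P1 3.731, P2 7.973, P3 10.912, P4 1.520, P5 1.654, P6 2.451.
Rounding to the nearest integer: P1 4, P2 8, P3 11, P4 2, P5 2, P6 2 (total 29).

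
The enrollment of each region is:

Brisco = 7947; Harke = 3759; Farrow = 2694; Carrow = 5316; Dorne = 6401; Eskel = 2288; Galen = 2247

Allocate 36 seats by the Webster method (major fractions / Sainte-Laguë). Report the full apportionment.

Standard divisor 30652/36 ≈ 851.444; standard quotas: Brisco 9.334, Harke 4.415, Farrow 3.164, Carrow 6.244, Dorne 7.518, Eskel 2.687, Galen 2.639.
Rounding to the nearest integer gives Brisco 9, Harke 4, Farrow 3, Carrow 6, Dorne 8, Eskel 3, Galen 3 — total 36, matching the house size, so no adjustment is needed.

Brisco 9, Harke 4, Farrow 3, Carrow 6, Dorne 8, Eskel 3, Galen 3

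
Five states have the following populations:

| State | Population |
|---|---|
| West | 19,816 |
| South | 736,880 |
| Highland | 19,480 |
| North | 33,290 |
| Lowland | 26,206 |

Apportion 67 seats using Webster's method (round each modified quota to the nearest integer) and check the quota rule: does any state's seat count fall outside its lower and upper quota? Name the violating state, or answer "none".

Standard quotas: West 1.589, South 59.079, Highland 1.562, North 2.669, Lowland 2.101.
Webster allocation: West 2, South 58, Highland 2, North 3, Lowland 2.
South has quota 59.079 (lower 59, upper 60) but receives 58 — outside the quota interval.

South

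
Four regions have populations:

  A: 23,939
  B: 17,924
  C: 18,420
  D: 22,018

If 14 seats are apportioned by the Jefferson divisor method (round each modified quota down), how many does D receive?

Standard divisor 82301/14 ≈ 5878.643; standard quotas: A 4.072, B 3.049, C 3.133, D 3.745.
Rounding down gives 4, 3, 3, 3 = 13 seats, so the divisor must be adjusted.
With modified divisor 5100: modified quotas A 4.694, B 3.515, C 3.612, D 4.317.
Rounding down: A 4, B 3, C 3, D 4 (total 14).
D receives 4.

4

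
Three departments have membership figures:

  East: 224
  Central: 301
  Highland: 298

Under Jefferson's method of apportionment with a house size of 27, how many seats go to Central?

10

Standard divisor 823/27 ≈ 30.481; standard quotas: East 7.349, Central 9.875, Highland 9.776.
Rounding down gives 7, 9, 9 = 25 seats, so the divisor must be adjusted.
With modified divisor 29: modified quotas East 7.724, Central 10.379, Highland 10.276.
Rounding down: East 7, Central 10, Highland 10 (total 27).
Central receives 10.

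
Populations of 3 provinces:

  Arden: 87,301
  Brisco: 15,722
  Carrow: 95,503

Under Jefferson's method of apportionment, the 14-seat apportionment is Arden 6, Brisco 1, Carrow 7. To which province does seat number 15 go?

Arden

Priority for the next seat is population ÷ (current seats + 1).
Priorities: Arden 12471.571, Brisco 7861.000, Carrow 11937.875.
Highest priority: Arden.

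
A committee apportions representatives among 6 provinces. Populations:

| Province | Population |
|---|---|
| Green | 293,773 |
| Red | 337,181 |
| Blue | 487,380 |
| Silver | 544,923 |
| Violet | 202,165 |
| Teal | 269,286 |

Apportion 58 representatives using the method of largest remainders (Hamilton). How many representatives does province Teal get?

7

The standard divisor is 2134708/58 ≈ 36805.31.
Standard quotas: Green 7.9818, Red 9.1612, Blue 13.2421, Silver 14.8056, Violet 5.4928, Teal 7.3165.
Lower quotas: Green 7, Red 9, Blue 13, Silver 14, Violet 5, Teal 7 (sum 55, leaving 3 seats).
Remainders in descending order: Green 0.9818, Silver 0.8056, Violet 0.4928, Teal 0.3165, Blue 0.2421, Red 0.1612.
Largest remainders: Green, Silver, Violet receive the extra seats.
Teal receives 7.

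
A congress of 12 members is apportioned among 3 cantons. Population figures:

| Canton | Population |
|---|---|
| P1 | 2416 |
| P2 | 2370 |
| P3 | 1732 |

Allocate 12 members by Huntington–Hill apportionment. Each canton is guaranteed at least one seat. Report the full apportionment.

P1 5, P2 4, P3 3

With divisor 535: modified quotas P1 4.516, P2 4.430, P3 3.237.
Geometric-mean thresholds: P1 √(4·5)=4.472, P2 √(4·5)=4.472, P3 √(3·4)=3.464.
Each quota rounded against its threshold gives P1 5, P2 4, P3 3 (total 12).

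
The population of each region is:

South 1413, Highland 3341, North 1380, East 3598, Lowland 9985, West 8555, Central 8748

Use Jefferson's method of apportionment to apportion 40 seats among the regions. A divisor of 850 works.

With modified divisor 850: modified quotas South 1.662, Highland 3.931, North 1.624, East 4.233, Lowland 11.747, West 10.065, Central 10.292.
Rounding down: South 1, Highland 3, North 1, East 4, Lowland 11, West 10, Central 10 (total 40).

South=1, Highland=3, North=1, East=4, Lowland=11, West=10, Central=10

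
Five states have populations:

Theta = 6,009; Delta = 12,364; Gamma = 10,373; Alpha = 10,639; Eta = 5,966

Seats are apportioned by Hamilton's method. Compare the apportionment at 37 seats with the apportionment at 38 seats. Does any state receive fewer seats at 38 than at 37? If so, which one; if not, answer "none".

none

At 37 seats: Theta 5, Delta 10, Gamma 8, Alpha 9, Eta 5.
At 38 seats: Theta 5, Delta 10, Gamma 9, Alpha 9, Eta 5.
No state's allocation decreased.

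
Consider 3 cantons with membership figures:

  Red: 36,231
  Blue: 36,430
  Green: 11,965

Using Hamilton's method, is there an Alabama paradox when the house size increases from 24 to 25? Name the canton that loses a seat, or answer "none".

At 24 seats: Red 10, Blue 10, Green 4.
At 25 seats: Red 11, Blue 11, Green 3.
Green drops from 4 to 3.

Green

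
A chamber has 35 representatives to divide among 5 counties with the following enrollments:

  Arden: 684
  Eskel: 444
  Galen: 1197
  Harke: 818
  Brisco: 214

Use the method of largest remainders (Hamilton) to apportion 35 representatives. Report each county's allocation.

Standard divisor: 3357 ÷ 35 ≈ 95.914.
Standard quotas: Arden 7.131, Eskel 4.629, Galen 12.480, Harke 8.528, Brisco 2.231.
Lower quotas: Arden 7, Eskel 4, Galen 12, Harke 8, Brisco 2 (sum 33, leaving 2 seats).
Remainders in descending order: Eskel 0.629, Harke 0.528, Galen 0.480, Brisco 0.231, Arden 0.131.
Largest remainders: Eskel, Harke receive the extra seats.

Arden 7, Eskel 5, Galen 12, Harke 9, Brisco 2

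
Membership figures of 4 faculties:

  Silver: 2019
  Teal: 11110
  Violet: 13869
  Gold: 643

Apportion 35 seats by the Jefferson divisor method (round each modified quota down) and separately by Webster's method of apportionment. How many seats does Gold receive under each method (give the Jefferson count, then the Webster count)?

0 and 1

Jefferson: Silver 2, Teal 15, Violet 18, Gold 0.
Webster: Silver 3, Teal 14, Violet 17, Gold 1.
Gold gets 0 under Jefferson and 1 under Webster.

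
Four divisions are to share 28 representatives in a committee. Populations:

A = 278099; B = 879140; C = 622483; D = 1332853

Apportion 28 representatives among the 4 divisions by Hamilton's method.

The standard divisor is 3112575/28 ≈ 111163.393.
Standard quotas: A 2.5017, B 7.9085, C 5.5997, D 11.9900.
Lower quotas: A 2, B 7, C 5, D 11 (sum 25, leaving 3 seats).
Remainders in descending order: D 0.9900, B 0.9085, C 0.5997, A 0.5017.
The surplus seats go to D, B, C.

A 2; B 8; C 6; D 12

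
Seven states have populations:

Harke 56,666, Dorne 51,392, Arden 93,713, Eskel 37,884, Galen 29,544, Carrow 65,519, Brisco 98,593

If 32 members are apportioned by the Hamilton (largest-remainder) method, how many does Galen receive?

Total 433311; standard divisor 433311/32 ≈ 13540.969.
Standard quotas: Harke 4.1848, Dorne 3.7953, Arden 6.9207, Eskel 2.7977, Galen 2.1818, Carrow 4.8386, Brisco 7.2811.
Lower quotas: Harke 4, Dorne 3, Arden 6, Eskel 2, Galen 2, Carrow 4, Brisco 7 (sum 28, leaving 4 seats).
Remainders in descending order: Arden 0.9207, Carrow 0.8386, Eskel 0.7977, Dorne 0.7953, Brisco 0.2811, Harke 0.1848, Galen 0.1818.
Largest remainders: Arden, Carrow, Eskel, Dorne receive the extra seats.
Galen receives 2.

2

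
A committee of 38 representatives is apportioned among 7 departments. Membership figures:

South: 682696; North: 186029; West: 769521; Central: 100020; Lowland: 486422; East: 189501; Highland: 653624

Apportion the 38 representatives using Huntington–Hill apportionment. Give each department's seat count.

South 9, North 2, West 10, Central 1, Lowland 6, East 2, Highland 8

With divisor 78910: modified quotas South 8.652, North 2.357, West 9.752, Central 1.268, Lowland 6.164, East 2.401, Highland 8.283.
Geometric-mean thresholds: South √(8·9)=8.485, North √(2·3)=2.449, West √(9·10)=9.487, Central √(1·2)=1.414, Lowland √(6·7)=6.481, East √(2·3)=2.449, Highland √(8·9)=8.485.
Each quota rounded against its threshold gives South 9, North 2, West 10, Central 1, Lowland 6, East 2, Highland 8 (total 38).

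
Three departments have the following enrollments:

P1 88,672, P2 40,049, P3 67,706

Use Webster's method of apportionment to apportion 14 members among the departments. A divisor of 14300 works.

With modified divisor 14300: modified quotas P1 6.201, P2 2.801, P3 4.735.
Rounding to the nearest integer: P1 6, P2 3, P3 5 (total 14).

P1=6, P2=3, P3=5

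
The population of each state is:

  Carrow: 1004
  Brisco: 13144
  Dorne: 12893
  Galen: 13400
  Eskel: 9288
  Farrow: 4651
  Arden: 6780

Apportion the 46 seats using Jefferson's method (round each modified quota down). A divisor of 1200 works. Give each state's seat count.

With modified divisor 1200: modified quotas Carrow 0.837, Brisco 10.953, Dorne 10.744, Galen 11.167, Eskel 7.740, Farrow 3.876, Arden 5.650.
Rounding down: Carrow 0, Brisco 10, Dorne 10, Galen 11, Eskel 7, Farrow 3, Arden 5 (total 46).

Carrow=0; Brisco=10; Dorne=10; Galen=11; Eskel=7; Farrow=3; Arden=5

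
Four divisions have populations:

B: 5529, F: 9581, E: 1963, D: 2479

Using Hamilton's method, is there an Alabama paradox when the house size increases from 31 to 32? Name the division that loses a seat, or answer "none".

At 31 seats: B 9, F 15, E 3, D 4.
At 32 seats: B 9, F 16, E 3, D 4.
No division's allocation decreased.

none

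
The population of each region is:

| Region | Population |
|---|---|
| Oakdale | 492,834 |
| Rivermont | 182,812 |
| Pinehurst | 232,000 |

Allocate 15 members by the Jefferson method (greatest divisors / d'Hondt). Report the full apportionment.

Standard divisor 907646/15 ≈ 60509.733; standard quotas: Oakdale 8.145, Rivermont 3.021, Pinehurst 3.834.
Rounding down gives 8, 3, 3 = 14 seats, so the divisor must be adjusted.
With modified divisor 56400: modified quotas Oakdale 8.738, Rivermont 3.241, Pinehurst 4.113.
Rounding down: Oakdale 8, Rivermont 3, Pinehurst 4 (total 15).

Oakdale: 8; Rivermont: 3; Pinehurst: 4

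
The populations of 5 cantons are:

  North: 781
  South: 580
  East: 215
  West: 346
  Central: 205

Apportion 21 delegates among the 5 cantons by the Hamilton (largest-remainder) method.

Standard divisor: 2127 ÷ 21 ≈ 101.286.
Standard quotas: North 7.711, South 5.726, East 2.123, West 3.416, Central 2.024.
Lower quotas: North 7, South 5, East 2, West 3, Central 2 (sum 19, leaving 2 seats).
Remainders in descending order: South 0.726, North 0.711, West 0.416, East 0.123, Central 0.024.
Largest remainders: South, North receive the extra seats.

North=8, South=6, East=2, West=3, Central=2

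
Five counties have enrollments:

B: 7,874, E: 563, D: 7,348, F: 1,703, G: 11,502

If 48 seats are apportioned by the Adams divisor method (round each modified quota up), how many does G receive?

19

Standard divisor 28990/48 ≈ 603.958; standard quotas: B 13.037, E 0.932, D 12.166, F 2.820, G 19.044.
Rounding up gives 14, 1, 13, 3, 20 = 51 seats, so the divisor must be adjusted.
With modified divisor 630: modified quotas B 12.498, E 0.894, D 11.663, F 2.703, G 18.257.
Rounding up: B 13, E 1, D 12, F 3, G 19 (total 48).
G receives 19.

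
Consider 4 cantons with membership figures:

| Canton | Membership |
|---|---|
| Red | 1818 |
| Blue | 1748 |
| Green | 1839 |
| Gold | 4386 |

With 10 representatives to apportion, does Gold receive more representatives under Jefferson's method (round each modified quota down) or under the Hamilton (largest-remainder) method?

Jefferson

Jefferson: Red 2, Blue 1, Green 2, Gold 5.
Hamilton: Red 2, Blue 2, Green 2, Gold 4.
Gold gets 5 under Jefferson and 4 under Hamilton.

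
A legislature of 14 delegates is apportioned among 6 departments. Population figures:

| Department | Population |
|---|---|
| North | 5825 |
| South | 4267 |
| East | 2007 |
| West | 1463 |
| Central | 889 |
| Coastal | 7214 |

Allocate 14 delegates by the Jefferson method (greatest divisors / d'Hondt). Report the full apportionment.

North=4, South=3, East=1, West=1, Central=0, Coastal=5

Standard divisor 21665/14 ≈ 1547.5; standard quotas: North 3.764, South 2.757, East 1.297, West 0.945, Central 0.574, Coastal 4.662.
Rounding down gives 3, 2, 1, 0, 0, 4 = 10 seats, so the divisor must be adjusted.
With modified divisor 1300: modified quotas North 4.481, South 3.282, East 1.544, West 1.125, Central 0.684, Coastal 5.549.
Rounding down: North 4, South 3, East 1, West 1, Central 0, Coastal 5 (total 14).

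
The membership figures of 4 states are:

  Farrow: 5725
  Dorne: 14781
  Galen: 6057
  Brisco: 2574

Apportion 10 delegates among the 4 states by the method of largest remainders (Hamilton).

Total 29137; standard divisor 29137/10 ≈ 2913.7.
Standard quotas: Farrow 1.9649, Dorne 5.0729, Galen 2.0788, Brisco 0.8834.
Lower quotas: Farrow 1, Dorne 5, Galen 2, Brisco 0 (sum 8, leaving 2 seats).
Remainders in descending order: Farrow 0.9649, Brisco 0.8834, Galen 0.0788, Dorne 0.0729.
The surplus seats go to Farrow, Brisco.

Farrow 2, Dorne 5, Galen 2, Brisco 1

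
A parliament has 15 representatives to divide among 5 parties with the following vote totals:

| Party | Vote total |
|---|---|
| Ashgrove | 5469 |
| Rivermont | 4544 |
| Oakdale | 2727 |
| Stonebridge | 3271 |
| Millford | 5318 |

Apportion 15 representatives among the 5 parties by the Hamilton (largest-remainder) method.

Total 21329; standard divisor 21329/15 ≈ 1421.933.
Standard quotas: Ashgrove 3.8462, Rivermont 3.1956, Oakdale 1.9178, Stonebridge 2.3004, Millford 3.7400.
Lower quotas: Ashgrove 3, Rivermont 3, Oakdale 1, Stonebridge 2, Millford 3 (sum 12, leaving 3 seats).
Remainders in descending order: Oakdale 0.9178, Ashgrove 0.8462, Millford 0.7400, Stonebridge 0.3004, Rivermont 0.1956.
The surplus seats go to Oakdale, Ashgrove, Millford.

Ashgrove: 4, Rivermont: 3, Oakdale: 2, Stonebridge: 2, Millford: 4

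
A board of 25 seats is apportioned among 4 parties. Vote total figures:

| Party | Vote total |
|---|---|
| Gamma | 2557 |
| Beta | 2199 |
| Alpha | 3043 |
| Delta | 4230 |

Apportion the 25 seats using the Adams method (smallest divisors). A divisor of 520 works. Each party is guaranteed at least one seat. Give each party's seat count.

Gamma 5, Beta 5, Alpha 6, Delta 9

With modified divisor 520: modified quotas Gamma 4.917, Beta 4.229, Alpha 5.852, Delta 8.135.
Rounding up: Gamma 5, Beta 5, Alpha 6, Delta 9 (total 25).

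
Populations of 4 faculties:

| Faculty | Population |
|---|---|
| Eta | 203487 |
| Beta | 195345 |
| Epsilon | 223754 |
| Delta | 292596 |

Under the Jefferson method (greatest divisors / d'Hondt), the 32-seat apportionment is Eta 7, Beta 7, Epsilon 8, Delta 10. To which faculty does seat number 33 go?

Priority for the next seat is population ÷ (current seats + 1).
Priorities: Eta 25435.875, Beta 24418.125, Epsilon 24861.556, Delta 26599.636.
Highest priority: Delta.

Delta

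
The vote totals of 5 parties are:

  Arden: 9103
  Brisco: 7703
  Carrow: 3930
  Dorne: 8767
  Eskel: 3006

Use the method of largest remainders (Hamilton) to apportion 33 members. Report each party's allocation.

Arden 9; Brisco 8; Carrow 4; Dorne 9; Eskel 3

Total 32509; standard divisor 32509/33 ≈ 985.121.
Standard quotas: Arden 9.2405, Brisco 7.8193, Carrow 3.9894, Dorne 8.8994, Eskel 3.0514.
Lower quotas: Arden 9, Brisco 7, Carrow 3, Dorne 8, Eskel 3 (sum 30, leaving 3 seats).
Remainders in descending order: Carrow 0.9894, Dorne 0.8994, Brisco 0.8193, Arden 0.2405, Eskel 0.0514.
Largest remainders: Carrow, Dorne, Brisco receive the extra seats.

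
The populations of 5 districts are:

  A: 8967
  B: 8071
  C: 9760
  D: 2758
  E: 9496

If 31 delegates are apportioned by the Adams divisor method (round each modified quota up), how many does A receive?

7

Standard divisor 39052/31 ≈ 1259.742; standard quotas: A 7.118, B 6.407, C 7.748, D 2.189, E 7.538.
Rounding up gives 8, 7, 8, 3, 8 = 34 seats, so the divisor must be adjusted.
With modified divisor 1363.3: modified quotas A 6.577, B 5.920, C 7.159, D 2.023, E 6.965.
Rounding up: A 7, B 6, C 8, D 3, E 7 (total 31).
A receives 7.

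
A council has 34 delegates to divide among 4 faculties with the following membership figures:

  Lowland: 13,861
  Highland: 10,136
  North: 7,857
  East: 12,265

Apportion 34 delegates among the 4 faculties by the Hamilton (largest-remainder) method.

Total 44119; standard divisor 44119/34 ≈ 1297.618.
Standard quotas: Lowland 10.6819, Highland 7.8112, North 6.0549, East 9.4519.
Lower quotas: Lowland 10, Highland 7, North 6, East 9 (sum 32, leaving 2 seats).
Remainders in descending order: Highland 0.8112, Lowland 0.6819, East 0.4519, North 0.0549.
Largest remainders: Highland, Lowland receive the extra seats.

Lowland 11; Highland 8; North 6; East 9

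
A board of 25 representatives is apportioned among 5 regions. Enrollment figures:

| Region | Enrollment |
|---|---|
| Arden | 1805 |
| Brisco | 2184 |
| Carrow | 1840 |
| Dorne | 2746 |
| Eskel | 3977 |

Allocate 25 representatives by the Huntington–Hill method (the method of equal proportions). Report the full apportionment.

With divisor 511: modified quotas Arden 3.532, Brisco 4.274, Carrow 3.601, Dorne 5.374, Eskel 7.783.
Geometric-mean thresholds: Arden √(3·4)=3.464, Brisco √(4·5)=4.472, Carrow √(3·4)=3.464, Dorne √(5·6)=5.477, Eskel √(7·8)=7.483.
Each quota rounded against its threshold gives Arden 4, Brisco 4, Carrow 4, Dorne 5, Eskel 8 (total 25).

Arden 4; Brisco 4; Carrow 4; Dorne 5; Eskel 8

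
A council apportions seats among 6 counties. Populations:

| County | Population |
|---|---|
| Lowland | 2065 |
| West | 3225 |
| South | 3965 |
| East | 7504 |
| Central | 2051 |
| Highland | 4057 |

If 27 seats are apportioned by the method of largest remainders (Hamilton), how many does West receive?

The standard divisor is 22867/27 ≈ 846.926.
Standard quotas: Lowland 2.4382, West 3.8079, South 4.6816, East 8.8603, Central 2.4217, Highland 4.7903.
Lower quotas: Lowland 2, West 3, South 4, East 8, Central 2, Highland 4 (sum 23, leaving 4 seats).
Remainders in descending order: East 0.8603, West 0.8079, Highland 0.7903, South 0.6816, Lowland 0.4382, Central 0.4217.
Largest remainders: East, West, Highland, South receive the extra seats.
West receives 4.

4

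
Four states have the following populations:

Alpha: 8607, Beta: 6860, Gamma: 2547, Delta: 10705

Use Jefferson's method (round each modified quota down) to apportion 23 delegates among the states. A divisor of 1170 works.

With modified divisor 1170: modified quotas Alpha 7.356, Beta 5.863, Gamma 2.177, Delta 9.150.
Rounding down: Alpha 7, Beta 5, Gamma 2, Delta 9 (total 23).

Alpha 7, Beta 5, Gamma 2, Delta 9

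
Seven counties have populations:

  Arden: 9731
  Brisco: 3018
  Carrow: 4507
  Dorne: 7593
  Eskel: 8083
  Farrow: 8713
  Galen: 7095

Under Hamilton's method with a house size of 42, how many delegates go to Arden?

Standard divisor: 48740 ÷ 42 ≈ 1160.476.
Standard quotas: Arden 8.3854, Brisco 2.6007, Carrow 3.8838, Dorne 6.5430, Eskel 6.9652, Farrow 7.5081, Galen 6.1139.
Lower quotas: Arden 8, Brisco 2, Carrow 3, Dorne 6, Eskel 6, Farrow 7, Galen 6 (sum 38, leaving 4 seats).
Remainders in descending order: Eskel 0.9652, Carrow 0.8838, Brisco 0.6007, Dorne 0.5430, Farrow 0.5081, Arden 0.3854, Galen 0.1139.
Largest remainders: Eskel, Carrow, Brisco, Dorne receive the extra seats.
Arden receives 8.

8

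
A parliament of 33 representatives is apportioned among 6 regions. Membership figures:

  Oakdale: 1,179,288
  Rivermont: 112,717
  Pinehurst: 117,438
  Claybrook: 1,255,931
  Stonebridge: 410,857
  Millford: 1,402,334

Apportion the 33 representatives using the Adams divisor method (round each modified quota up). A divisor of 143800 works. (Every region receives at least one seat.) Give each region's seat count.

Oakdale 9; Rivermont 1; Pinehurst 1; Claybrook 9; Stonebridge 3; Millford 10

With modified divisor 143800: modified quotas Oakdale 8.201, Rivermont 0.784, Pinehurst 0.817, Claybrook 8.734, Stonebridge 2.857, Millford 9.752.
Rounding up: Oakdale 9, Rivermont 1, Pinehurst 1, Claybrook 9, Stonebridge 3, Millford 10 (total 33).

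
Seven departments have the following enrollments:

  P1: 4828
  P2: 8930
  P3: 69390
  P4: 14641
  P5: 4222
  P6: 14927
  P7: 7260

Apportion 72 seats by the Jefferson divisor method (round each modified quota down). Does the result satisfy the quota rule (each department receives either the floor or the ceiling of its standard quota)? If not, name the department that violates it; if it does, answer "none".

Standard quotas: P1 2.799, P2 5.177, P3 40.227, P4 8.488, P5 2.448, P6 8.653, P7 4.209.
Jefferson allocation: P1 2, P2 5, P3 42, P4 8, P5 2, P6 9, P7 4.
P3 has quota 40.227 (lower 40, upper 41) but receives 42 — outside the quota interval.

P3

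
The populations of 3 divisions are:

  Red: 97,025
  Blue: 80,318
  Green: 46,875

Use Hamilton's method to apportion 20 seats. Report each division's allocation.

Red=9; Blue=7; Green=4

Total 224218; standard divisor 224218/20 ≈ 11210.9.
Standard quotas: Red 8.6545, Blue 7.1643, Green 4.1812.
Lower quotas: Red 8, Blue 7, Green 4 (sum 19, leaving 1 seat).
Remainders in descending order: Red 0.6545, Green 0.1812, Blue 0.1643.
The surplus seat goes to Red.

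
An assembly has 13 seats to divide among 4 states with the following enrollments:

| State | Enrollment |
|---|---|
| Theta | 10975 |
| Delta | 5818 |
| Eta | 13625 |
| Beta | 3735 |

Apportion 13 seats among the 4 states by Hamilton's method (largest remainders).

Theta 4, Delta 2, Eta 5, Beta 2

Total 34153; standard divisor 34153/13 ≈ 2627.154.
Standard quotas: Theta 4.1775, Delta 2.2146, Eta 5.1862, Beta 1.4217.
Lower quotas: Theta 4, Delta 2, Eta 5, Beta 1 (sum 12, leaving 1 seat).
Remainders in descending order: Beta 0.4217, Delta 0.2146, Eta 0.1862, Theta 0.1775.
The surplus seat goes to Beta.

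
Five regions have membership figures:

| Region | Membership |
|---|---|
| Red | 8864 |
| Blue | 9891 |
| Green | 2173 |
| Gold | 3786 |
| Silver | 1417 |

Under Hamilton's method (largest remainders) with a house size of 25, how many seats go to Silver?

1

Total 26131; standard divisor 26131/25 ≈ 1045.24.
Standard quotas: Red 8.4803, Blue 9.4629, Green 2.0789, Gold 3.6221, Silver 1.3557.
Lower quotas: Red 8, Blue 9, Green 2, Gold 3, Silver 1 (sum 23, leaving 2 seats).
Remainders in descending order: Gold 0.6221, Red 0.4803, Blue 0.4629, Silver 0.3557, Green 0.0789.
The surplus seats go to Gold, Red.
Silver receives 1.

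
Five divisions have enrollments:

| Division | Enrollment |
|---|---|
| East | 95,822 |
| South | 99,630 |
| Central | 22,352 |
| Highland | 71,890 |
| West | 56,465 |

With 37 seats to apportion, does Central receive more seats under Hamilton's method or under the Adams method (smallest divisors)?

Adams

Hamilton: East 10, South 11, Central 2, Highland 8, West 6.
Adams: East 10, South 10, Central 3, Highland 8, West 6.
Central gets 2 under Hamilton and 3 under Adams.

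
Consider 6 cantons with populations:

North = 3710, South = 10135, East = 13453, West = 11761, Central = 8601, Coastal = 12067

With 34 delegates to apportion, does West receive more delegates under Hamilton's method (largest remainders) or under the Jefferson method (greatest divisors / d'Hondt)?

Hamilton

Hamilton: North 2, South 6, East 7, West 7, Central 5, Coastal 7.
Jefferson: North 2, South 6, East 8, West 6, Central 5, Coastal 7.
West gets 7 under Hamilton and 6 under Jefferson.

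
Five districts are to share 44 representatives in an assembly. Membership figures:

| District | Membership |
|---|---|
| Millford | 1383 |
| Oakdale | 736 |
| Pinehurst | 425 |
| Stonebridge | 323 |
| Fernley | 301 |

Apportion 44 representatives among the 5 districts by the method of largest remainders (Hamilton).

Standard divisor: 3168 ÷ 44 = 72.
Standard quotas: Millford 19.208, Oakdale 10.222, Pinehurst 5.903, Stonebridge 4.486, Fernley 4.181.
Lower quotas: Millford 19, Oakdale 10, Pinehurst 5, Stonebridge 4, Fernley 4 (sum 42, leaving 2 seats).
Remainders in descending order: Pinehurst 0.903, Stonebridge 0.486, Oakdale 0.222, Millford 0.208, Fernley 0.181.
Largest remainders: Pinehurst, Stonebridge receive the extra seats.

Millford=19; Oakdale=10; Pinehurst=6; Stonebridge=5; Fernley=4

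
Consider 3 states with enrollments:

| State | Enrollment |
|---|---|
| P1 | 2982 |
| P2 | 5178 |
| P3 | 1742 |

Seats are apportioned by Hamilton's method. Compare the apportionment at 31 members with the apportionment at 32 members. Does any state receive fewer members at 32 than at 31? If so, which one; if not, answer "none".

At 31 seats: P1 9, P2 16, P3 6.
At 32 seats: P1 10, P2 17, P3 5.
P3 drops from 6 to 5.

P3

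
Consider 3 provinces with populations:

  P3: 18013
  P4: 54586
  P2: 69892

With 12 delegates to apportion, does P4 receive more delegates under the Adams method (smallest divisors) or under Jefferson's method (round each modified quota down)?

Adams: P3 2, P4 4, P2 6.
Jefferson: P3 1, P4 5, P2 6.
P4 gets 4 under Adams and 5 under Jefferson.

Jefferson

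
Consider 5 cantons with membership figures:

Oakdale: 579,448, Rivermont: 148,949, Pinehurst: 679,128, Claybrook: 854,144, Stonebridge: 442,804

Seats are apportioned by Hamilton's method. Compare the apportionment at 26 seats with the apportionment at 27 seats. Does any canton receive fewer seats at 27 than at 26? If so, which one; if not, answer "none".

At 26 seats: Oakdale 6, Rivermont 1, Pinehurst 7, Claybrook 8, Stonebridge 4.
At 27 seats: Oakdale 6, Rivermont 1, Pinehurst 7, Claybrook 9, Stonebridge 4.
No canton's allocation decreased.

none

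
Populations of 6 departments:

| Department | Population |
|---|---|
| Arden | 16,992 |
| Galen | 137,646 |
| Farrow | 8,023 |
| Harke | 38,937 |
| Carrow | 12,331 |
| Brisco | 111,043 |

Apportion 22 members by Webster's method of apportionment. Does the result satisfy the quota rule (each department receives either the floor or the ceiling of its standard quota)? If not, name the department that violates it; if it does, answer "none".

none

Standard quotas: Arden 1.150, Galen 9.318, Farrow 0.543, Harke 2.636, Carrow 0.835, Brisco 7.517.
Webster allocation: Arden 1, Galen 9, Farrow 1, Harke 3, Carrow 1, Brisco 7.
Every allocation lies between the lower and upper quota.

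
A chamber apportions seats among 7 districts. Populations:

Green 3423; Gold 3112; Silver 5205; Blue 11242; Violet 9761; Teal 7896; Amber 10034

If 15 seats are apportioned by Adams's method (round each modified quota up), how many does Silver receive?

2

Standard divisor 50673/15 ≈ 3378.2; standard quotas: Green 1.013, Gold 0.921, Silver 1.541, Blue 3.328, Violet 2.889, Teal 2.337, Amber 2.970.
Rounding up gives 2, 1, 2, 4, 3, 3, 3 = 18 seats, so the divisor must be adjusted.
With modified divisor 4400: modified quotas Green 0.778, Gold 0.707, Silver 1.183, Blue 2.555, Violet 2.218, Teal 1.795, Amber 2.280.
Rounding up: Green 1, Gold 1, Silver 2, Blue 3, Violet 3, Teal 2, Amber 3 (total 15).
Silver receives 2.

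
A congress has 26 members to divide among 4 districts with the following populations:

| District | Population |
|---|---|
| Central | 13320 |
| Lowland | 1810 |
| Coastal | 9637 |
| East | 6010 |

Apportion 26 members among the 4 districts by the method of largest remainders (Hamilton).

The standard divisor is 30777/26 ≈ 1183.731.
Standard quotas: Central 11.2526, Lowland 1.5291, Coastal 8.1412, East 5.0772.
Lower quotas: Central 11, Lowland 1, Coastal 8, East 5 (sum 25, leaving 1 seat).
Remainders in descending order: Lowland 0.5291, Central 0.2526, Coastal 0.1412, East 0.0772.
Largest remainder: Lowland receives the extra seat.

Central: 11, Lowland: 2, Coastal: 8, East: 5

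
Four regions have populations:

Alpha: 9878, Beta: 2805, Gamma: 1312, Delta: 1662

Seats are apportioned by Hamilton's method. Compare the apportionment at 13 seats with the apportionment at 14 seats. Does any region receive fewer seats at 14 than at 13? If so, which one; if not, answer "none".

Delta

At 13 seats: Alpha 8, Beta 2, Gamma 1, Delta 2.
At 14 seats: Alpha 9, Beta 3, Gamma 1, Delta 1.
Delta drops from 2 to 1.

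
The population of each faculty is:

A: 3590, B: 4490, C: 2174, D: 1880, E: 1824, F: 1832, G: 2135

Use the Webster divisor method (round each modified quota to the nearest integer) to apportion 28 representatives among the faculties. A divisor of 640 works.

A=6; B=7; C=3; D=3; E=3; F=3; G=3

With modified divisor 640: modified quotas A 5.609, B 7.016, C 3.397, D 2.938, E 2.850, F 2.862, G 3.336.
Rounding to the nearest integer: A 6, B 7, C 3, D 3, E 3, F 3, G 3 (total 28).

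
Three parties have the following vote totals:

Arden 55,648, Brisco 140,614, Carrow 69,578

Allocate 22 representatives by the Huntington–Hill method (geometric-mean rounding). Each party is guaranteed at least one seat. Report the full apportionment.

With divisor 12341: modified quotas Arden 4.509, Brisco 11.394, Carrow 5.638.
Geometric-mean thresholds: Arden √(4·5)=4.472, Brisco √(11·12)=11.489, Carrow √(5·6)=5.477.
Each quota rounded against its threshold gives Arden 5, Brisco 11, Carrow 6 (total 22).

Arden: 5, Brisco: 11, Carrow: 6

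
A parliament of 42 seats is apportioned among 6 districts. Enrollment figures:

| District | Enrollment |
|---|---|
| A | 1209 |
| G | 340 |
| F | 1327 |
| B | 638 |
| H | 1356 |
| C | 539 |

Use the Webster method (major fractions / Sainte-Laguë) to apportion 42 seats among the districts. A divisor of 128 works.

With modified divisor 128: modified quotas A 9.445, G 2.656, F 10.367, B 4.984, H 10.594, C 4.211.
Rounding to the nearest integer: A 9, G 3, F 10, B 5, H 11, C 4 (total 42).

A: 9, G: 3, F: 10, B: 5, H: 11, C: 4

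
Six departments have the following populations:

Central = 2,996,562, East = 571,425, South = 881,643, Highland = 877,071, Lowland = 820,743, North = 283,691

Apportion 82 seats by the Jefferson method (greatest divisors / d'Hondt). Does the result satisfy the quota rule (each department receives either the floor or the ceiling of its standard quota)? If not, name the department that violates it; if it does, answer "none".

Central

Standard quotas: Central 38.208, East 7.286, South 11.241, Highland 11.183, Lowland 10.465, North 3.617.
Jefferson allocation: Central 40, East 7, South 11, Highland 11, Lowland 10, North 3.
Central has quota 38.208 (lower 38, upper 39) but receives 40 — outside the quota interval.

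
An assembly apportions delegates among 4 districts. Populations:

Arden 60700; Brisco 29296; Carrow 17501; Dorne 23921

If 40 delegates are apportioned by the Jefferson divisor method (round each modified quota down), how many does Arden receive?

Standard divisor 131418/40 ≈ 3285.45; standard quotas: Arden 18.475, Brisco 8.917, Carrow 5.327, Dorne 7.281.
Rounding down gives 18, 8, 5, 7 = 38 seats, so the divisor must be adjusted.
With modified divisor 3100: modified quotas Arden 19.581, Brisco 9.450, Carrow 5.645, Dorne 7.716.
Rounding down: Arden 19, Brisco 9, Carrow 5, Dorne 7 (total 40).
Arden receives 19.

19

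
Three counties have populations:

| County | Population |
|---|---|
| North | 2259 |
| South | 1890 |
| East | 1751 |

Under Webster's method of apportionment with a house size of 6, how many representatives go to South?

Standard divisor 5900/6 ≈ 983.333; standard quotas: North 2.297, South 1.922, East 1.781.
Rounding to the nearest integer gives North 2, South 2, East 2 — total 6, matching the house size, so no adjustment is needed.
South receives 2.

2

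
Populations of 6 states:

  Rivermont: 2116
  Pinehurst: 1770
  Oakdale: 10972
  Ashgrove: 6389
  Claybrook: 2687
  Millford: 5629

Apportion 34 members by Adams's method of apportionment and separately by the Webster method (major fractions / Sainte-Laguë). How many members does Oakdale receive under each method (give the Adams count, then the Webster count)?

Adams: Rivermont 3, Pinehurst 2, Oakdale 12, Ashgrove 7, Claybrook 3, Millford 7.
Webster: Rivermont 2, Pinehurst 2, Oakdale 13, Ashgrove 7, Claybrook 3, Millford 7.
Oakdale gets 12 under Adams and 13 under Webster.

12 and 13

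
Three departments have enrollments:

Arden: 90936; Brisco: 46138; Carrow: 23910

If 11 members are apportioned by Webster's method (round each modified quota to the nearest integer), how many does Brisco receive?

Standard divisor 160984/11 ≈ 14634.909; standard quotas: Arden 6.214, Brisco 3.153, Carrow 1.634.
Rounding to the nearest integer gives Arden 6, Brisco 3, Carrow 2 — total 11, matching the house size, so no adjustment is needed.
Brisco receives 3.

3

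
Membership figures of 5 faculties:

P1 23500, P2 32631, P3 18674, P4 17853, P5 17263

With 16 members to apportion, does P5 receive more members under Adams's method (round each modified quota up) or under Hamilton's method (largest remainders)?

Adams

Adams: P1 3, P2 4, P3 3, P4 3, P5 3.
Hamilton: P1 3, P2 5, P3 3, P4 3, P5 2.
P5 gets 3 under Adams and 2 under Hamilton.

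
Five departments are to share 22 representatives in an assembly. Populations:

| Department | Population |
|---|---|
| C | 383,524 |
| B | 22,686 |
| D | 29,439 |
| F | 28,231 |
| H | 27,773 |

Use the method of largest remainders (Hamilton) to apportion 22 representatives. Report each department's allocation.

C 17, B 1, D 2, F 1, H 1

The standard divisor is 491653/22 ≈ 22347.864.
Standard quotas: C 17.1616, B 1.0151, D 1.3173, F 1.2633, H 1.2428.
Lower quotas: C 17, B 1, D 1, F 1, H 1 (sum 21, leaving 1 seat).
Remainders in descending order: D 0.3173, F 0.2633, H 0.2428, C 0.1616, B 0.0151.
The surplus seat goes to D.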